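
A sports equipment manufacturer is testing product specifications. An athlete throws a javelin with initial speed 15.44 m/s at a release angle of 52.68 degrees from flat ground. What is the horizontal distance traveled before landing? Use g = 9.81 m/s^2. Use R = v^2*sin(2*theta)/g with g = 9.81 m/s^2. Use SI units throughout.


R = v^2 * sin(2*theta) / g
Convert angle to radians: theta = 52.68 deg = 0.9194 rad
sin(2*theta) = sin(1.8389) = 0.9643
R = 15.44^2 * 0.9643 / 9.81
R = 238.3936 * 0.9643 / 9.81 = 23.4331 m

23.4331 m


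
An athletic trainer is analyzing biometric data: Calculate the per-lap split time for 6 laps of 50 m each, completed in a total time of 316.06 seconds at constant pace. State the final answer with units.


Split time = total_time / n_laps = 316.06 / 6
Split time = 52.6767 s per lap

52.6767 s


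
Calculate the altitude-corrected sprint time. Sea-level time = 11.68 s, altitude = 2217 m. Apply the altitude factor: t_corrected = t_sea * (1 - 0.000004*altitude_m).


Correction factor = 1 - 0.000004 * 2217 = 0.991132
t_corrected = t_sea * factor = 11.68 * 0.991132
t_corrected = 11.5764 s

11.5764 s


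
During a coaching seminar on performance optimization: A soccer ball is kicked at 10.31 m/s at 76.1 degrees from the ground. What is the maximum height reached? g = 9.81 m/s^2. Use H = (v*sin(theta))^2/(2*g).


H = (v*sin(theta))^2 / (2*g)
vy = v*sin(theta) = 10.31 * sin(76.1 deg) = 10.0081 m/s
H = vy^2 / (2*g) = 100.1618 / (2*9.81)
H = 100.1618 / 19.62 = 5.1051 m

5.1051 m


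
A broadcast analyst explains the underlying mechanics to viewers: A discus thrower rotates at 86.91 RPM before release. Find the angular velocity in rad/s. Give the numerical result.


omega = RPM * 2 * pi / 60
omega = 86.91 * 2 * 3.14159 / 60
omega = 546.0716 / 60 = 9.1012 rad/s

9.1012 rad/s


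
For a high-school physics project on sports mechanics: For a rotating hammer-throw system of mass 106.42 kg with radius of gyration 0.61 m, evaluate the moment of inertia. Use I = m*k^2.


I = m * k^2
I = 106.42 * 0.61^2
I = 106.42 * 0.3721 = 39.5989 kg*m^2

39.5989 kg*m^2


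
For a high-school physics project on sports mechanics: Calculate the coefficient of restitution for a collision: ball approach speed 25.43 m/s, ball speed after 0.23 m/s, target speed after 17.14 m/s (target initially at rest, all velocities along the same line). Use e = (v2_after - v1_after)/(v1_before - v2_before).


e = (v2_after - v1_after) / (v1_before - v2_before)
Numerator = 17.14 - 0.23 = 16.91
Denominator = 25.43 - 0 = 25.43
e = 16.91 / 25.43 = 0.665

0.665


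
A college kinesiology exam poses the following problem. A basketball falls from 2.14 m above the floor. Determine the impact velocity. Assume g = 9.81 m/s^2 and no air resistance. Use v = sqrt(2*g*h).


v = sqrt(2 * g * h)
v = sqrt(2 * 9.81 * 2.14)
v = sqrt(41.9868) = 6.4797 m/s

6.4797 m/s


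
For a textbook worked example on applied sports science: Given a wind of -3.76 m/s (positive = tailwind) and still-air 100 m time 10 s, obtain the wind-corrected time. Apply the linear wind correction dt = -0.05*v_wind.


dt = -0.05 * v_wind = -0.05 * -3.76 = 0.188 s
t_corrected = t_still + dt = 10 + (0.188)
t_corrected = 10.188 s

10.188 s


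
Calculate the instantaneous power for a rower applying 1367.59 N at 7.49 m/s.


P = F * v
P = 1367.59 * 7.49
P = 10243.2491 W

10243.2491 W


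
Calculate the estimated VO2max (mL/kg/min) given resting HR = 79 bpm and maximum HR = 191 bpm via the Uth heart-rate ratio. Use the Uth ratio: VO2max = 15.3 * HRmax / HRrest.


VO2max = 15.3 * HRmax / HRrest
VO2max = 15.3 * 191 / 79
VO2max = 2922.3 / 79 = 36.9911 mL/kg/min

36.9911 mL/kg/min


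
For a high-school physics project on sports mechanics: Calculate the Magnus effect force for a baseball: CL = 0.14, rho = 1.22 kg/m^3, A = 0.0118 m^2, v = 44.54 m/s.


FM = 0.5 * CL * rho * A * v^2
FM = 0.5 * 0.14 * 1.22 * 0.0118 * 44.54^2
v^2 = 1983.8116
FM = 0.5 * 0.14 * 1.22 * 0.0118 * 1983.8116 = 1.9991 N

1.9991 N


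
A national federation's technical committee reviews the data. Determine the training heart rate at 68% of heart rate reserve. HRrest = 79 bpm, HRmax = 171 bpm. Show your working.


Target = HRrest + pct*(HRmax - HRrest)
Heart rate reserve = HRmax - HRrest = 171 - 79 = 92 bpm
Fraction = 68% = 0.68
Target = 79 + 0.68 * 92
Target = 79 + 62.56 = 141.56 bpm

141.56 bpm


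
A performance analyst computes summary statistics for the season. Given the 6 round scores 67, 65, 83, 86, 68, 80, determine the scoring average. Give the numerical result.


Average = sum / n
Sum = 449
Average = 449 / 6 = 74.8333

74.8333


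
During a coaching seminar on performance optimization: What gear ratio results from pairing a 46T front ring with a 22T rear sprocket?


GR = front_teeth / rear_teeth
GR = 46 / 22
GR = 2.0909

2.0909


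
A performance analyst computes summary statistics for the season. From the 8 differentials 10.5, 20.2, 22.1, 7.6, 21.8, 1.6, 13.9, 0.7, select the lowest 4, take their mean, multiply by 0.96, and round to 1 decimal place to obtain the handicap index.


All differentials: 10.5, 20.2, 22.1, 7.6, 21.8, 1.6, 13.9, 0.7
Sorted: 0.7, 1.6, 7.6, 10.5, 13.9, 20.2, 21.8, 22.1
Best 4: 0.7, 1.6, 7.6, 10.5
Average of best = 20.4 / 4 = 5.1
Raw index = 5.1 * 0.96 = 4.896
Handicap index = round(4.896, 1) = 4.9

4.9


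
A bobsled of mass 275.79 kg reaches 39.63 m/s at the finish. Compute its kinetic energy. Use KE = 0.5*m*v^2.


KE = 0.5 * m * v^2
KE = 0.5 * 275.79 * 39.63^2
KE = 0.5 * 275.79 * 1570.5369 = 216569.1858 J

216569.1858 J


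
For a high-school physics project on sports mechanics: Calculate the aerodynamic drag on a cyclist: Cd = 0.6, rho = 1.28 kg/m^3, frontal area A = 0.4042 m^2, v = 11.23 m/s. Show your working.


Fd = 0.5 * Cd * rho * A * v^2
Fd = 0.5 * 0.6 * 1.28 * 0.4042 * 11.23^2
v^2 = 126.1129
Fd = 0.5 * 0.6 * 1.28 * 0.4042 * 126.1129 = 19.5743 N

19.5743 N


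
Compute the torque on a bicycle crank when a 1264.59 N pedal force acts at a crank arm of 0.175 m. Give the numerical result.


tau = F * d
tau = 1264.59 * 0.175
tau = 221.3032 N*m

221.3032 N*m


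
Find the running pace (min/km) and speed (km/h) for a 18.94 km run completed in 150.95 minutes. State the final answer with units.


Pace = time / distance = 150.95 min / 18.94 km = 7.9699 min/km
Speed = distance / time_in_hours = 18.94 / 2.5158 hr
Speed = 7.5283 km/h

7.9699 min/km, 7.5283 km/h


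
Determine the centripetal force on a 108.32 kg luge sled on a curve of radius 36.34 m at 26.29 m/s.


Fc = m * v^2 / r
v^2 = 26.29^2 = 691.1641
Fc = 108.32 * 691.1641 / 36.34
Fc = 74866.8953 / 36.34 = 2060.1787 N

2060.1787 N


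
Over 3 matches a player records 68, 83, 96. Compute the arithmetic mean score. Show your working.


Average = sum / n
Sum = 247
Average = 247 / 3 = 82.3333

82.3333


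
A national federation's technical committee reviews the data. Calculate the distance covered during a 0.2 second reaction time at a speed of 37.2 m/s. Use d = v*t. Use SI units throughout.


d = v * t
d = 37.2 * 0.2
d = 7.44 m

7.44 m


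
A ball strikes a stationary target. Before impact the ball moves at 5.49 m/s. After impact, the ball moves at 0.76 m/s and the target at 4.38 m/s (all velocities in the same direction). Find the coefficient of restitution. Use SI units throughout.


e = (v2_after - v1_after) / (v1_before - v2_before)
Numerator = 4.38 - 0.76 = 3.62
Denominator = 5.49 - 0 = 5.49
e = 3.62 / 5.49 = 0.6594

0.6594


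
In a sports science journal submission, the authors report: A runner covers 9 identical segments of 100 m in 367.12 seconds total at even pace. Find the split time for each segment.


Split time = total_time / n_laps = 367.12 / 9
Split time = 40.7911 s per lap

40.7911 s


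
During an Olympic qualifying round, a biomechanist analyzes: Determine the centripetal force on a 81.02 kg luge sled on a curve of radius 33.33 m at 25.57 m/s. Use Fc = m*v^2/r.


Fc = m * v^2 / r
v^2 = 25.57^2 = 653.8249
Fc = 81.02 * 653.8249 / 33.33
Fc = 52972.8934 / 33.33 = 1589.3457 N

1589.3457 N


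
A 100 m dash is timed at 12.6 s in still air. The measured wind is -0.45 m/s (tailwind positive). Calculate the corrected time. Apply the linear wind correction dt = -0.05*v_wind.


dt = -0.05 * v_wind = -0.05 * -0.45 = 0.0225 s
t_corrected = t_still + dt = 12.6 + (0.0225)
t_corrected = 12.6225 s

12.6225 s


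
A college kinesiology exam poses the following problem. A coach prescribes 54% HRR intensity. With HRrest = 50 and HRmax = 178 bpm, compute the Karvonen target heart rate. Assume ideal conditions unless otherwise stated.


Target = HRrest + pct*(HRmax - HRrest)
Heart rate reserve = HRmax - HRrest = 178 - 50 = 128 bpm
Fraction = 54% = 0.54
Target = 50 + 0.54 * 128
Target = 50 + 69.12 = 119.12 bpm

119.12 bpm


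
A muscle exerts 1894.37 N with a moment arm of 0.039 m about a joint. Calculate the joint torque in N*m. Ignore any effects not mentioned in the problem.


tau = F * d
tau = 1894.37 * 0.039
tau = 73.8804 N*m

73.8804 N*m


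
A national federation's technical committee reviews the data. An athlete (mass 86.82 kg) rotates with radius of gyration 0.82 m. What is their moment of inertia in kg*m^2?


I = m * k^2
I = 86.82 * 0.82^2
I = 86.82 * 0.6724 = 58.3778 kg*m^2

58.3778 kg*m^2


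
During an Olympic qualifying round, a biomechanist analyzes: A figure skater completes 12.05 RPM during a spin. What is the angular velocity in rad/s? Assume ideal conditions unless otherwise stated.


omega = RPM * 2 * pi / 60
omega = 12.05 * 2 * 3.14159 / 60
omega = 75.7124 / 60 = 1.2619 rad/s

1.2619 rad/s


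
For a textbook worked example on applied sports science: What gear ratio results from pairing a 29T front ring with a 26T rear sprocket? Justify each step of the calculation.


GR = front_teeth / rear_teeth
GR = 29 / 26
GR = 1.1154

1.1154


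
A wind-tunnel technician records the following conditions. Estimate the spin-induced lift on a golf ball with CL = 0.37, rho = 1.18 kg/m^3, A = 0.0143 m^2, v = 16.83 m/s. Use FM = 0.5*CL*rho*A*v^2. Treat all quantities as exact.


FM = 0.5 * CL * rho * A * v^2
FM = 0.5 * 0.37 * 1.18 * 0.0143 * 16.83^2
v^2 = 283.2489
FM = 0.5 * 0.37 * 1.18 * 0.0143 * 283.2489 = 0.8842 N

0.8842 N


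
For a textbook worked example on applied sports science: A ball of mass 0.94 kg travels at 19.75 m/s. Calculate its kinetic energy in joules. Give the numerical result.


KE = 0.5 * m * v^2
KE = 0.5 * 0.94 * 19.75^2
KE = 0.5 * 0.94 * 390.0625 = 183.3294 J

183.3294 J


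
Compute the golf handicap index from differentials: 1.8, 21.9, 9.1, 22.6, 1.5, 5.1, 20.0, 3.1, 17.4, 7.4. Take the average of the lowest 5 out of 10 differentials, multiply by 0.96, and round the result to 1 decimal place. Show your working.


All differentials: 1.8, 21.9, 9.1, 22.6, 1.5, 5.1, 20.0, 3.1, 17.4, 7.4
Sorted: 1.5, 1.8, 3.1, 5.1, 7.4, 9.1, 17.4, 20.0, 21.9, 22.6
Best 5: 1.5, 1.8, 3.1, 5.1, 7.4
Average of best = 18.9 / 5 = 3.78
Raw index = 3.78 * 0.96 = 3.6288
Handicap index = round(3.6288, 1) = 3.6

3.6


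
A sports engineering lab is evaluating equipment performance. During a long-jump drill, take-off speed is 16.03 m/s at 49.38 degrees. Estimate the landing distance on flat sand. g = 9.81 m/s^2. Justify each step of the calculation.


R = v^2 * sin(2*theta) / g
Convert angle to radians: theta = 49.38 deg = 0.8618 rad
sin(2*theta) = sin(1.7237) = 0.9883
R = 16.03^2 * 0.9883 / 9.81
R = 256.9609 * 0.9883 / 9.81 = 25.8882 m

25.8882 m


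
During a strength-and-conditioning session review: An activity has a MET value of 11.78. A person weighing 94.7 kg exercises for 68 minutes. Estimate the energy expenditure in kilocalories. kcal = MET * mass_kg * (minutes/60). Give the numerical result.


kcal = MET * mass * time_hr
Convert time: 68 min = 1.1333 hr
kcal = 11.78 * 94.7 * 1.1333
kcal = 1264.3081 kcal

1264.3081 kcal


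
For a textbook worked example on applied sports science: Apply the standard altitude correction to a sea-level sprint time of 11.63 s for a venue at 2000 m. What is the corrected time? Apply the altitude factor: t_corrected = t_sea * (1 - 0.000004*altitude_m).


Correction factor = 1 - 0.000004 * 2000 = 0.992
t_corrected = t_sea * factor = 11.63 * 0.992
t_corrected = 11.537 s

11.537 s


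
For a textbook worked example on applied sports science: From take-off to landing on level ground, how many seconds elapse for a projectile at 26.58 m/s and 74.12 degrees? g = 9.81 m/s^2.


T = 2*v*sin(theta)/g
sin(theta) = sin(74.12 deg) = 0.9618
T = 2*26.58*0.9618 / 9.81
T = 51.1312 / 9.81 = 5.2122 s

5.2122 s


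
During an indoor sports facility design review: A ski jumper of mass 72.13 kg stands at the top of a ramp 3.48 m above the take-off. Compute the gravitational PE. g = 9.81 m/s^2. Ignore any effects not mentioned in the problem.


PE = m * g * h
PE = 72.13 * 9.81 * 3.48
PE = 707.5953 * 3.48 = 2462.4316 J

2462.4316 J


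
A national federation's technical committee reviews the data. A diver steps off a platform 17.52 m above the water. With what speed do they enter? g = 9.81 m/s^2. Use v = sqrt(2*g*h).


v = sqrt(2 * g * h)
v = sqrt(2 * 9.81 * 17.52)
v = sqrt(343.7424) = 18.5403 m/s

18.5403 m/s


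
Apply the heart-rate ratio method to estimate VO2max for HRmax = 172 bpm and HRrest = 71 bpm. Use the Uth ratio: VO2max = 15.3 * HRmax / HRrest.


VO2max = 15.3 * HRmax / HRrest
VO2max = 15.3 * 172 / 71
VO2max = 2631.6 / 71 = 37.0648 mL/kg/min

37.0648 mL/kg/min


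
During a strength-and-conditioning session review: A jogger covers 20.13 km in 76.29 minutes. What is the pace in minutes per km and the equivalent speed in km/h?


Pace = time / distance = 76.29 min / 20.13 km = 3.7899 min/km
Speed = distance / time_in_hours = 20.13 / 1.2715 hr
Speed = 15.8317 km/h

3.7899 min/km, 15.8317 km/h


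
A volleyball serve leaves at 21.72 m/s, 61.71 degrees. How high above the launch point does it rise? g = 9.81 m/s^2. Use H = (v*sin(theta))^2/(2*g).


H = (v*sin(theta))^2 / (2*g)
vy = v*sin(theta) = 21.72 * sin(61.71 deg) = 19.1258 m/s
H = vy^2 / (2*g) = 365.7949 / (2*9.81)
H = 365.7949 / 19.62 = 18.644 m

18.644 m


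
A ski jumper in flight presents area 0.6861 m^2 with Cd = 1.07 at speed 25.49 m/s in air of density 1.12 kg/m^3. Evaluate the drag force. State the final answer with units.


Fd = 0.5 * Cd * rho * A * v^2
Fd = 0.5 * 1.07 * 1.12 * 0.6861 * 25.49^2
v^2 = 649.7401
Fd = 0.5 * 1.07 * 1.12 * 0.6861 * 649.7401 = 267.1154 N

267.1154 N


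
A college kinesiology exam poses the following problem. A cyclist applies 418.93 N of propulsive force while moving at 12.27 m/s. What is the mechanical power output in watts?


P = F * v
P = 418.93 * 12.27
P = 5140.2711 W

5140.2711 W


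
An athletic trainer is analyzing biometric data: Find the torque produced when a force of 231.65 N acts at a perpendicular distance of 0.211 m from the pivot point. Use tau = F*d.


tau = F * d
tau = 231.65 * 0.211
tau = 48.8781 N*m

48.8781 N*m


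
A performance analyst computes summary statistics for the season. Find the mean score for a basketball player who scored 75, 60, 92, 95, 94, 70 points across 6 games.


Average = sum / n
Sum = 486
Average = 486 / 6 = 81

81


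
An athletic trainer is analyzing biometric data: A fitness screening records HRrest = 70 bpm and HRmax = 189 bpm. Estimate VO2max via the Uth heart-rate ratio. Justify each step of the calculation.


VO2max = 15.3 * HRmax / HRrest
VO2max = 15.3 * 189 / 70
VO2max = 2891.7 / 70 = 41.31 mL/kg/min

41.31 mL/kg/min


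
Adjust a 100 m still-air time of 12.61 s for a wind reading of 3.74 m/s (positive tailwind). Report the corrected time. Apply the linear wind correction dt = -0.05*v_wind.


dt = -0.05 * v_wind = -0.05 * 3.74 = -0.187 s
t_corrected = t_still + dt = 12.61 + (-0.187)
t_corrected = 12.423 s

12.423 s


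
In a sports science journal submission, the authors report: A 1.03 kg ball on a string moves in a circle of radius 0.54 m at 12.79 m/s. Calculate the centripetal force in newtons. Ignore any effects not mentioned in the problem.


Fc = m * v^2 / r
v^2 = 12.79^2 = 163.5841
Fc = 1.03 * 163.5841 / 0.54
Fc = 168.4916 / 0.54 = 312.0215 N

312.0215 N


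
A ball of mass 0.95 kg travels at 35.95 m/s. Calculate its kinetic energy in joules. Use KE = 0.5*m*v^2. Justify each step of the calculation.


KE = 0.5 * m * v^2
KE = 0.5 * 0.95 * 35.95^2
KE = 0.5 * 0.95 * 1292.4025 = 613.8912 J

613.8912 J


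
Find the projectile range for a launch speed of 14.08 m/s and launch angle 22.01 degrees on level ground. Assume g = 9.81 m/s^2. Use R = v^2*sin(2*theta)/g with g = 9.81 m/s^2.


R = v^2 * sin(2*theta) / g
Convert angle to radians: theta = 22.01 deg = 0.3841 rad
sin(2*theta) = sin(0.7683) = 0.6949
R = 14.08^2 * 0.6949 / 9.81
R = 198.2464 * 0.6949 / 9.81 = 14.0431 m

14.0431 m


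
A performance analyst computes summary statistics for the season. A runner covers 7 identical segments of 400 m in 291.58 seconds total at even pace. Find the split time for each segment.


Split time = total_time / n_laps = 291.58 / 7
Split time = 41.6543 s per lap

41.6543 s


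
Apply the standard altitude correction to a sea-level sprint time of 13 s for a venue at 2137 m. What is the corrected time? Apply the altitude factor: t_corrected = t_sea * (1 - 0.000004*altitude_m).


Correction factor = 1 - 0.000004 * 2137 = 0.991452
t_corrected = t_sea * factor = 13 * 0.991452
t_corrected = 12.8889 s

12.8889 s


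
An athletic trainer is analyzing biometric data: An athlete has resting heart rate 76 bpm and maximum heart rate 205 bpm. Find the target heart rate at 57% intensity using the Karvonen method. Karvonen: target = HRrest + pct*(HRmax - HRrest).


Target = HRrest + pct*(HRmax - HRrest)
Heart rate reserve = HRmax - HRrest = 205 - 76 = 129 bpm
Fraction = 57% = 0.57
Target = 76 + 0.57 * 129
Target = 76 + 73.53 = 149.53 bpm

149.53 bpm


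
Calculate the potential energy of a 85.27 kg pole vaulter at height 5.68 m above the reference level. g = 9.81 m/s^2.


PE = m * g * h
PE = 85.27 * 9.81 * 5.68
PE = 836.4987 * 5.68 = 4751.3126 J

4751.3126 J


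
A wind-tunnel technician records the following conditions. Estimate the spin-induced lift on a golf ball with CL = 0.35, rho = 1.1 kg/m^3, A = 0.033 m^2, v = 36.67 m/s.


FM = 0.5 * CL * rho * A * v^2
FM = 0.5 * 0.35 * 1.1 * 0.033 * 36.67^2
v^2 = 1344.6889
FM = 0.5 * 0.35 * 1.1 * 0.033 * 1344.6889 = 8.5421 N

8.5421 N


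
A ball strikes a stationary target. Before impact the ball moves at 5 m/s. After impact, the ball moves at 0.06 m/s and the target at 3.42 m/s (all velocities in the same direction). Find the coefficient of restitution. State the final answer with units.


e = (v2_after - v1_after) / (v1_before - v2_before)
Numerator = 3.42 - 0.06 = 3.36
Denominator = 5 - 0 = 5
e = 3.36 / 5 = 0.672

0.672


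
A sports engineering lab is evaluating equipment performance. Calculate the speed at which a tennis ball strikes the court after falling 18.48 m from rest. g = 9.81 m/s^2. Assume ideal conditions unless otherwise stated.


v = sqrt(2 * g * h)
v = sqrt(2 * 9.81 * 18.48)
v = sqrt(362.5776) = 19.0415 m/s

19.0415 m/s


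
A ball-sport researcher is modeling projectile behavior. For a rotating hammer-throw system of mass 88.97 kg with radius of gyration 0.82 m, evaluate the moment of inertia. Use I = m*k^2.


I = m * k^2
I = 88.97 * 0.82^2
I = 88.97 * 0.6724 = 59.8234 kg*m^2

59.8234 kg*m^2


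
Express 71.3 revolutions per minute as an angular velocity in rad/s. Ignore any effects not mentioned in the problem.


omega = RPM * 2 * pi / 60
omega = 71.3 * 2 * 3.14159 / 60
omega = 447.9911 / 60 = 7.4665 rad/s

7.4665 rad/s


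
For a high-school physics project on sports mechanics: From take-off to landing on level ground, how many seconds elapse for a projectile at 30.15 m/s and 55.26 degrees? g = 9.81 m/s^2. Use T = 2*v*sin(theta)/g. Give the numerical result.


T = 2*v*sin(theta)/g
sin(theta) = sin(55.26 deg) = 0.8217
T = 2*30.15*0.8217 / 9.81
T = 49.5513 / 9.81 = 5.0511 s

5.0511 s


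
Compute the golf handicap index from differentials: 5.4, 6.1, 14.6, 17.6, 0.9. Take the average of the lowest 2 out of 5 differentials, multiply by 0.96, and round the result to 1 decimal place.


All differentials: 5.4, 6.1, 14.6, 17.6, 0.9
Sorted: 0.9, 5.4, 6.1, 14.6, 17.6
Best 2: 0.9, 5.4
Average of best = 6.3 / 2 = 3.15
Raw index = 3.15 * 0.96 = 3.024
Handicap index = round(3.024, 1) = 3.0

3.0


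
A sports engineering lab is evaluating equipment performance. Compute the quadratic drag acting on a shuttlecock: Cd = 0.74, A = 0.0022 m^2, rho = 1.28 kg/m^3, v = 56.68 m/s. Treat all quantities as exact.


Fd = 0.5 * Cd * rho * A * v^2
Fd = 0.5 * 0.74 * 1.28 * 0.0022 * 56.68^2
v^2 = 3212.6224
Fd = 0.5 * 0.74 * 1.28 * 0.0022 * 3212.6224 = 3.3473 N

3.3473 N


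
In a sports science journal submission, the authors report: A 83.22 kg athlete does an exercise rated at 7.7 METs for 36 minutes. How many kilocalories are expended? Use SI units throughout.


kcal = MET * mass * time_hr
Convert time: 36 min = 0.6 hr
kcal = 7.7 * 83.22 * 0.6
kcal = 384.4764 kcal

384.4764 kcal


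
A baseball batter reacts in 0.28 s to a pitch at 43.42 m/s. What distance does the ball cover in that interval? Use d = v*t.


d = v * t
d = 43.42 * 0.28
d = 12.1576 m

12.1576 m


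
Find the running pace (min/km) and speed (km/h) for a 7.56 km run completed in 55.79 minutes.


Pace = time / distance = 55.79 min / 7.56 km = 7.3796 min/km
Speed = distance / time_in_hours = 7.56 / 0.9298 hr
Speed = 8.1305 km/h

7.3796 min/km, 8.1305 km/h


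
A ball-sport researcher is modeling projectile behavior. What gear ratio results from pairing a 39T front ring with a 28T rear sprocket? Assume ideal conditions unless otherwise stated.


GR = front_teeth / rear_teeth
GR = 39 / 28
GR = 1.3929

1.3929


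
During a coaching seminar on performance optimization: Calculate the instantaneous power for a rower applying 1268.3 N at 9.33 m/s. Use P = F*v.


P = F * v
P = 1268.3 * 9.33
P = 11833.239 W

11833.239 W


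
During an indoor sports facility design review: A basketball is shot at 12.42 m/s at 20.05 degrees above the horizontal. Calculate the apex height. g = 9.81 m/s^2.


H = (v*sin(theta))^2 / (2*g)
vy = v*sin(theta) = 12.42 * sin(20.05 deg) = 4.2581 m/s
H = vy^2 / (2*g) = 18.1312 / (2*9.81)
H = 18.1312 / 19.62 = 0.9241 m

0.9241 m


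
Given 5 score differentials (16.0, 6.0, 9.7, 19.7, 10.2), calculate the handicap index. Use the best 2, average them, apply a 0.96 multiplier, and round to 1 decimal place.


All differentials: 16.0, 6.0, 9.7, 19.7, 10.2
Sorted: 6.0, 9.7, 10.2, 16.0, 19.7
Best 2: 6.0, 9.7
Average of best = 15.7 / 2 = 7.85
Raw index = 7.85 * 0.96 = 7.536
Handicap index = round(7.536, 1) = 7.5

7.5


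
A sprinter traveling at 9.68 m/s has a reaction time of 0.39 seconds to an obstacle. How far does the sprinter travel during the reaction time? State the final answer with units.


d = v * t
d = 9.68 * 0.39
d = 3.7752 m

3.7752 m


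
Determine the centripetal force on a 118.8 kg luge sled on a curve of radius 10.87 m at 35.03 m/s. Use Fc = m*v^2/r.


Fc = m * v^2 / r
v^2 = 35.03^2 = 1227.1009
Fc = 118.8 * 1227.1009 / 10.87
Fc = 145779.5869 / 10.87 = 13411.1855 N

13411.1855 N


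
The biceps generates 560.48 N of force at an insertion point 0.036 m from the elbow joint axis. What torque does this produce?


tau = F * d
tau = 560.48 * 0.036
tau = 20.1773 N*m

20.1773 N*m


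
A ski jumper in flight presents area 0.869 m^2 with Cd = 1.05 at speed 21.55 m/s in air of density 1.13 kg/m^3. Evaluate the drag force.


Fd = 0.5 * Cd * rho * A * v^2
Fd = 0.5 * 1.05 * 1.13 * 0.869 * 21.55^2
v^2 = 464.4025
Fd = 0.5 * 1.05 * 1.13 * 0.869 * 464.4025 = 239.4154 N

239.4154 N


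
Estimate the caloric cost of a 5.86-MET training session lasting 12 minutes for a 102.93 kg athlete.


kcal = MET * mass * time_hr
Convert time: 12 min = 0.2 hr
kcal = 5.86 * 102.93 * 0.2
kcal = 120.634 kcal

120.634 kcal


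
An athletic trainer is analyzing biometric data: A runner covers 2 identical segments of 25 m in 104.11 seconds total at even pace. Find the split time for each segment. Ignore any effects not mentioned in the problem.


Split time = total_time / n_laps = 104.11 / 2
Split time = 52.055 s per lap

52.055 s


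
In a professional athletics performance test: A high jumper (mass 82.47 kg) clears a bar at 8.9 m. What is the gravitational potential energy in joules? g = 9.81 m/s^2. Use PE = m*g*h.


PE = m * g * h
PE = 82.47 * 9.81 * 8.9
PE = 809.0307 * 8.9 = 7200.3732 J

7200.3732 J


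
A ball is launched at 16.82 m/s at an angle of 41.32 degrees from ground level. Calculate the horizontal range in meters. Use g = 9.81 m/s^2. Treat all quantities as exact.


R = v^2 * sin(2*theta) / g
Convert angle to radians: theta = 41.32 deg = 0.7212 rad
sin(2*theta) = sin(1.4423) = 0.9918
R = 16.82^2 * 0.9918 / 9.81
R = 282.9124 * 0.9918 / 9.81 = 28.6016 m

28.6016 m


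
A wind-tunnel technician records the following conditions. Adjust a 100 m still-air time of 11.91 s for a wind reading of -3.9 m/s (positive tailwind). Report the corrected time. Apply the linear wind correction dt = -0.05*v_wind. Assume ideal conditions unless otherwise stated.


dt = -0.05 * v_wind = -0.05 * -3.9 = 0.195 s
t_corrected = t_still + dt = 11.91 + (0.195)
t_corrected = 12.105 s

12.105 s


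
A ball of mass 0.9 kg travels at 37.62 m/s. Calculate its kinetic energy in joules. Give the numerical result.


KE = 0.5 * m * v^2
KE = 0.5 * 0.9 * 37.62^2
KE = 0.5 * 0.9 * 1415.2644 = 636.869 J

636.869 J


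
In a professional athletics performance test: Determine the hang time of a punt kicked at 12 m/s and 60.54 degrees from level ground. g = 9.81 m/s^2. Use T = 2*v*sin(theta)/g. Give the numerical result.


T = 2*v*sin(theta)/g
sin(theta) = sin(60.54 deg) = 0.8707
T = 2*12*0.8707 / 9.81
T = 20.8968 / 9.81 = 2.1302 s

2.1302 s


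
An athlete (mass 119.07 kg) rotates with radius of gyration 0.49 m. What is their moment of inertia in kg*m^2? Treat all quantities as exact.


I = m * k^2
I = 119.07 * 0.49^2
I = 119.07 * 0.2401 = 28.5887 kg*m^2

28.5887 kg*m^2


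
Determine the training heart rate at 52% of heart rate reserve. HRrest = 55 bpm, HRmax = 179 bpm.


Target = HRrest + pct*(HRmax - HRrest)
Heart rate reserve = HRmax - HRrest = 179 - 55 = 124 bpm
Fraction = 52% = 0.52
Target = 55 + 0.52 * 124
Target = 55 + 64.48 = 119.48 bpm

119.48 bpm


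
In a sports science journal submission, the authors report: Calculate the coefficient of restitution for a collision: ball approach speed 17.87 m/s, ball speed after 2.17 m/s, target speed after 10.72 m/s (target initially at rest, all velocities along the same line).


e = (v2_after - v1_after) / (v1_before - v2_before)
Numerator = 10.72 - 2.17 = 8.55
Denominator = 17.87 - 0 = 17.87
e = 8.55 / 17.87 = 0.4785

0.4785


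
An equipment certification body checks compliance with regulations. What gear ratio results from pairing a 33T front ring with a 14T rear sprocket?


GR = front_teeth / rear_teeth
GR = 33 / 14
GR = 2.3571

2.3571


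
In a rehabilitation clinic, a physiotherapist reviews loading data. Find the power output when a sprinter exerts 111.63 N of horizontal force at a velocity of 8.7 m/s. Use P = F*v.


P = F * v
P = 111.63 * 8.7
P = 971.181 W

971.181 W


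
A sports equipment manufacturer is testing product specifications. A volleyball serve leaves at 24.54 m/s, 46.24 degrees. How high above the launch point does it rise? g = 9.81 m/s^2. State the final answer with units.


H = (v*sin(theta))^2 / (2*g)
vy = v*sin(theta) = 24.54 * sin(46.24 deg) = 17.7238 m/s
H = vy^2 / (2*g) = 314.1348 / (2*9.81)
H = 314.1348 / 19.62 = 16.011 m

16.011 m


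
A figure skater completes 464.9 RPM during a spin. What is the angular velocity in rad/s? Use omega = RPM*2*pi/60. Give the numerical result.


omega = RPM * 2 * pi / 60
omega = 464.9 * 2 * 3.14159 / 60
omega = 2921.0528 / 60 = 48.6842 rad/s

48.6842 rad/s


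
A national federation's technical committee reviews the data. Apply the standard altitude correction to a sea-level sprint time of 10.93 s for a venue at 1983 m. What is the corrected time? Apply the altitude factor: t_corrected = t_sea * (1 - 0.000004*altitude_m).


Correction factor = 1 - 0.000004 * 1983 = 0.992068
t_corrected = t_sea * factor = 10.93 * 0.992068
t_corrected = 10.8433 s

10.8433 s


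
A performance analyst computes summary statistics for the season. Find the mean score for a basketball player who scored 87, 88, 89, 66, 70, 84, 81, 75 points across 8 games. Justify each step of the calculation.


Average = sum / n
Sum = 640
Average = 640 / 8 = 80

80


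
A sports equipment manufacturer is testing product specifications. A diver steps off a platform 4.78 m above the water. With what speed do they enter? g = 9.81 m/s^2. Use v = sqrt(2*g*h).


v = sqrt(2 * g * h)
v = sqrt(2 * 9.81 * 4.78)
v = sqrt(93.7836) = 9.6842 m/s

9.6842 m/s


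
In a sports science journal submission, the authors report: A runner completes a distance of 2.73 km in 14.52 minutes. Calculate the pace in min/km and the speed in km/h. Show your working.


Pace = time / distance = 14.52 min / 2.73 km = 5.3187 min/km
Speed = distance / time_in_hours = 2.73 / 0.242 hr
Speed = 11.281 km/h

5.3187 min/km, 11.281 km/h


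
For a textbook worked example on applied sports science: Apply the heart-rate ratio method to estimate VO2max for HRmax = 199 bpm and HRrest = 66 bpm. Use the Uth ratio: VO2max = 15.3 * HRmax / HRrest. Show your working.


VO2max = 15.3 * HRmax / HRrest
VO2max = 15.3 * 199 / 66
VO2max = 3044.7 / 66 = 46.1318 mL/kg/min

46.1318 mL/kg/min


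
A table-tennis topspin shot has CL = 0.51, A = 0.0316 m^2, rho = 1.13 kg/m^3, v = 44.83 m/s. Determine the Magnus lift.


FM = 0.5 * CL * rho * A * v^2
FM = 0.5 * 0.51 * 1.13 * 0.0316 * 44.83^2
v^2 = 2009.7289
FM = 0.5 * 0.51 * 1.13 * 0.0316 * 2009.7289 = 18.2997 N

18.2997 N


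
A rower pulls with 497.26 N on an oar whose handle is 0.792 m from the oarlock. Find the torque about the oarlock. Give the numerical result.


tau = F * d
tau = 497.26 * 0.792
tau = 393.8299 N*m

393.8299 N*m


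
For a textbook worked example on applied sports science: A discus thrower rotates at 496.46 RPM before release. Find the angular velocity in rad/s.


omega = RPM * 2 * pi / 60
omega = 496.46 * 2 * 3.14159 / 60
omega = 3119.3502 / 60 = 51.9892 rad/s

51.9892 rad/s


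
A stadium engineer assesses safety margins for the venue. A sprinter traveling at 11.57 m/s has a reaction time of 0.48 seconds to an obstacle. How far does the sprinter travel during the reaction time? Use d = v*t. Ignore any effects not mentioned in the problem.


d = v * t
d = 11.57 * 0.48
d = 5.5536 m

5.5536 m


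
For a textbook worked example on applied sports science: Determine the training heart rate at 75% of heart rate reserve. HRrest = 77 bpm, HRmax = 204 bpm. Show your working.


Target = HRrest + pct*(HRmax - HRrest)
Heart rate reserve = HRmax - HRrest = 204 - 77 = 127 bpm
Fraction = 75% = 0.75
Target = 77 + 0.75 * 127
Target = 77 + 95.25 = 172.25 bpm

172.25 bpm


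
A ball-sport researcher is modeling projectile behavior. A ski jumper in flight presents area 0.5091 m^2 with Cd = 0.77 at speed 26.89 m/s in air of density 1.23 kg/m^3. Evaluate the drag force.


Fd = 0.5 * Cd * rho * A * v^2
Fd = 0.5 * 0.77 * 1.23 * 0.5091 * 26.89^2
v^2 = 723.0721
Fd = 0.5 * 0.77 * 1.23 * 0.5091 * 723.0721 = 174.3213 N

174.3213 N


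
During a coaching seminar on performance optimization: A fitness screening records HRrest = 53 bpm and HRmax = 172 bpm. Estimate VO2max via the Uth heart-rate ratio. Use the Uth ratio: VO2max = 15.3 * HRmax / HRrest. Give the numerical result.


VO2max = 15.3 * HRmax / HRrest
VO2max = 15.3 * 172 / 53
VO2max = 2631.6 / 53 = 49.6528 mL/kg/min

49.6528 mL/kg/min


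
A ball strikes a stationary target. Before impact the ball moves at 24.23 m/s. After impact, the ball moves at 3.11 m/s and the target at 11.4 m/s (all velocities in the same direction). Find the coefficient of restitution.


e = (v2_after - v1_after) / (v1_before - v2_before)
Numerator = 11.4 - 3.11 = 8.29
Denominator = 24.23 - 0 = 24.23
e = 8.29 / 24.23 = 0.3421

0.3421


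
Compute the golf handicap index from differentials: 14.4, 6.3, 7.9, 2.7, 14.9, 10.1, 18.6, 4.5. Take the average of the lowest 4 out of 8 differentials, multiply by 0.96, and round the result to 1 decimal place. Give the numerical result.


All differentials: 14.4, 6.3, 7.9, 2.7, 14.9, 10.1, 18.6, 4.5
Sorted: 2.7, 4.5, 6.3, 7.9, 10.1, 14.4, 14.9, 18.6
Best 4: 2.7, 4.5, 6.3, 7.9
Average of best = 21.4 / 4 = 5.35
Raw index = 5.35 * 0.96 = 5.136
Handicap index = round(5.136, 1) = 5.1

5.1


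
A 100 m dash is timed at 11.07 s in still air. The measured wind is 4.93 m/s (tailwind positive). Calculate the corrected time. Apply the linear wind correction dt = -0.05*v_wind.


dt = -0.05 * v_wind = -0.05 * 4.93 = -0.2465 s
t_corrected = t_still + dt = 11.07 + (-0.2465)
t_corrected = 10.8235 s

10.8235 s


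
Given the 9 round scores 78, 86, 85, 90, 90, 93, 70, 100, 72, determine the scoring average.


Average = sum / n
Sum = 764
Average = 764 / 9 = 84.8889

84.8889


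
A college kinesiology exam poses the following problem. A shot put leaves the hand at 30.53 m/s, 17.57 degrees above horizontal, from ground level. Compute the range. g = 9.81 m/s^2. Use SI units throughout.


R = v^2 * sin(2*theta) / g
Convert angle to radians: theta = 17.57 deg = 0.3067 rad
sin(2*theta) = sin(0.6133) = 0.5756
R = 30.53^2 * 0.5756 / 9.81
R = 932.0809 * 0.5756 / 9.81 = 54.6874 m

54.6874 m


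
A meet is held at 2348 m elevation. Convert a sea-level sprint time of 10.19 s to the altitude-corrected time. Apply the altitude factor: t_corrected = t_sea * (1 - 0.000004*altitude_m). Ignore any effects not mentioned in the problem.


Correction factor = 1 - 0.000004 * 2348 = 0.990608
t_corrected = t_sea * factor = 10.19 * 0.990608
t_corrected = 10.0943 s

10.0943 s


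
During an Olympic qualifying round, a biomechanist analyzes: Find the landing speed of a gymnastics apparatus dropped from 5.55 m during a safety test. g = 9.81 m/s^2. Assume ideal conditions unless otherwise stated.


v = sqrt(2 * g * h)
v = sqrt(2 * 9.81 * 5.55)
v = sqrt(108.891) = 10.4351 m/s

10.4351 m/s


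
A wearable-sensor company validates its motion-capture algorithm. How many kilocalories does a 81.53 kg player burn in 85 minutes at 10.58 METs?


kcal = MET * mass * time_hr
Convert time: 85 min = 1.4167 hr
kcal = 10.58 * 81.53 * 1.4167
kcal = 1221.9988 kcal

1221.9988 kcal


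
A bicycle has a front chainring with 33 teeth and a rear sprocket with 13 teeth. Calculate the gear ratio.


GR = front_teeth / rear_teeth
GR = 33 / 13
GR = 2.5385

2.5385


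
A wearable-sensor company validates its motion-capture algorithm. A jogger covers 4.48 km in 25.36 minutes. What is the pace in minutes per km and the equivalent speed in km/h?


Pace = time / distance = 25.36 min / 4.48 km = 5.6607 min/km
Speed = distance / time_in_hours = 4.48 / 0.4227 hr
Speed = 10.5994 km/h

5.6607 min/km, 10.5994 km/h


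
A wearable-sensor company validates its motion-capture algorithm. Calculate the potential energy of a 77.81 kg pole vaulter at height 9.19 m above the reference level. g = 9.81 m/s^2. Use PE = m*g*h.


PE = m * g * h
PE = 77.81 * 9.81 * 9.19
PE = 763.3161 * 9.19 = 7014.875 J

7014.875 J


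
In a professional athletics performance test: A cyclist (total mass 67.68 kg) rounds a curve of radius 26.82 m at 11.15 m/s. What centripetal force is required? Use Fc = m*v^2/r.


Fc = m * v^2 / r
v^2 = 11.15^2 = 124.3225
Fc = 67.68 * 124.3225 / 26.82
Fc = 8414.1468 / 26.82 = 313.7266 N

313.7266 N


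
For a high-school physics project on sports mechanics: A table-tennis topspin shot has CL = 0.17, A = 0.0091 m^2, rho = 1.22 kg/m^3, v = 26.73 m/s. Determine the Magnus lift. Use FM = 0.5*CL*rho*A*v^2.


FM = 0.5 * CL * rho * A * v^2
FM = 0.5 * 0.17 * 1.22 * 0.0091 * 26.73^2
v^2 = 714.4929
FM = 0.5 * 0.17 * 1.22 * 0.0091 * 714.4929 = 0.6742 N

0.6742 N


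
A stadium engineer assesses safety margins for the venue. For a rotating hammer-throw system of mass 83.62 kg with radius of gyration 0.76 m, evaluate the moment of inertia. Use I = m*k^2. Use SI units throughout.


I = m * k^2
I = 83.62 * 0.76^2
I = 83.62 * 0.5776 = 48.2989 kg*m^2

48.2989 kg*m^2


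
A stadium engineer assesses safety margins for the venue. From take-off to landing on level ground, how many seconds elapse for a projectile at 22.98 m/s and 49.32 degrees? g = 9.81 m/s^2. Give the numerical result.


T = 2*v*sin(theta)/g
sin(theta) = sin(49.32 deg) = 0.7584
T = 2*22.98*0.7584 / 9.81
T = 34.8543 / 9.81 = 3.5529 s

3.5529 s


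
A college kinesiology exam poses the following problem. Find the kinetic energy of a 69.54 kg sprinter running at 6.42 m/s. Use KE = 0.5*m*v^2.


KE = 0.5 * m * v^2
KE = 0.5 * 69.54 * 6.42^2
KE = 0.5 * 69.54 * 41.2164 = 1433.0942 J

1433.0942 J


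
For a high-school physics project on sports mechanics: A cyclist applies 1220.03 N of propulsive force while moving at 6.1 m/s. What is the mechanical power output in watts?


P = F * v
P = 1220.03 * 6.1
P = 7442.183 W

7442.183 W


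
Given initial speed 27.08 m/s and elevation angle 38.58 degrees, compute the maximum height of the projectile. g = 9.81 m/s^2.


H = (v*sin(theta))^2 / (2*g)
vy = v*sin(theta) = 27.08 * sin(38.58 deg) = 16.8873 m/s
H = vy^2 / (2*g) = 285.1799 / (2*9.81)
H = 285.1799 / 19.62 = 14.5352 m

14.5352 m


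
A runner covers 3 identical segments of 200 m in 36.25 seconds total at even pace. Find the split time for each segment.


Split time = total_time / n_laps = 36.25 / 3
Split time = 12.0833 s per lap

12.0833 s


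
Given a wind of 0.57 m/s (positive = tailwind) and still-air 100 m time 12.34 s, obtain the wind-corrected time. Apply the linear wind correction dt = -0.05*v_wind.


dt = -0.05 * v_wind = -0.05 * 0.57 = -0.0285 s
t_corrected = t_still + dt = 12.34 + (-0.0285)
t_corrected = 12.3115 s

12.3115 s


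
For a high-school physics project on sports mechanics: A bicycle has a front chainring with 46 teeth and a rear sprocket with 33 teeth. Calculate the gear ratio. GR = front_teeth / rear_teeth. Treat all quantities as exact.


GR = front_teeth / rear_teeth
GR = 46 / 33
GR = 1.3939

1.3939


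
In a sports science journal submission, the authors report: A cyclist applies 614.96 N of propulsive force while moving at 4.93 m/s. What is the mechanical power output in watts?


P = F * v
P = 614.96 * 4.93
P = 3031.7528 W

3031.7528 W


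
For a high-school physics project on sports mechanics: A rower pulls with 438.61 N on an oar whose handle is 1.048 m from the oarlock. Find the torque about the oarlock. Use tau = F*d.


tau = F * d
tau = 438.61 * 1.048
tau = 459.6633 N*m

459.6633 N*m


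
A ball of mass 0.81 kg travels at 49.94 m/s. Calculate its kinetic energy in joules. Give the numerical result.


KE = 0.5 * m * v^2
KE = 0.5 * 0.81 * 49.94^2
KE = 0.5 * 0.81 * 2494.0036 = 1010.0715 J

1010.0715 J


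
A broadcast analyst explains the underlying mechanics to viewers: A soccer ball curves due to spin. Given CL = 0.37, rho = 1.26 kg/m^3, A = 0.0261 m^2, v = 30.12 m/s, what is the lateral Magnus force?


FM = 0.5 * CL * rho * A * v^2
FM = 0.5 * 0.37 * 1.26 * 0.0261 * 30.12^2
v^2 = 907.2144
FM = 0.5 * 0.37 * 1.26 * 0.0261 * 907.2144 = 5.5194 N

5.5194 N


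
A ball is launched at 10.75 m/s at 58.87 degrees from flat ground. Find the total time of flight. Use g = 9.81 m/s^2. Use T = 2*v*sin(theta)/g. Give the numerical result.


T = 2*v*sin(theta)/g
sin(theta) = sin(58.87 deg) = 0.856
T = 2*10.75*0.856 / 9.81
T = 18.4039 / 9.81 = 1.876 s

1.876 s
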